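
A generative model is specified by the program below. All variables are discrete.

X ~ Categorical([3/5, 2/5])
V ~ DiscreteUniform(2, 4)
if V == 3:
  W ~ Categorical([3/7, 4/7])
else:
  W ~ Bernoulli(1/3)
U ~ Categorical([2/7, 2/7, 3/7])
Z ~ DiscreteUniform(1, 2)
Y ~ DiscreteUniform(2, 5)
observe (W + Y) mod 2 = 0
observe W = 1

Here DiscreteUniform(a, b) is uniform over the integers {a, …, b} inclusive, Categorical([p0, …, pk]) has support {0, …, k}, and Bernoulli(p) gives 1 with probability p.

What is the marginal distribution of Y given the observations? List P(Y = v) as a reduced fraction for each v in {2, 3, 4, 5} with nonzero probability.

Enumerate traces; 72 have nonzero weight after conditioning:
  (X=0, V=2, W=1, U=0, Z=1, Y=3) weight 1/420
  (X=0, V=2, W=1, U=0, Z=1, Y=5) weight 1/420
  (X=0, V=2, W=1, U=0, Z=2, Y=3) weight 1/420
  (X=0, V=2, W=1, U=0, Z=2, Y=5) weight 1/420
  (X=0, V=2, W=1, U=1, Z=1, Y=3) weight 1/420
  (X=0, V=2, W=1, U=1, Z=1, Y=5) weight 1/420
  (X=0, V=2, W=1, U=1, Z=2, Y=3) weight 1/420
  (X=0, V=2, W=1, U=1, Z=2, Y=5) weight 1/420
  … 64 more
Group by Y:
  weight(Y=3) = 13/126
  weight(Y=5) = 13/126
Total weight = 13/126 + 13/126 = 13/63
P(Y=3 | obs) = 13/126 / 13/63 = 1/2
P(Y=5 | obs) = 13/126 / 13/63 = 1/2

P(Y=3) = 1/2, P(Y=5) = 1/2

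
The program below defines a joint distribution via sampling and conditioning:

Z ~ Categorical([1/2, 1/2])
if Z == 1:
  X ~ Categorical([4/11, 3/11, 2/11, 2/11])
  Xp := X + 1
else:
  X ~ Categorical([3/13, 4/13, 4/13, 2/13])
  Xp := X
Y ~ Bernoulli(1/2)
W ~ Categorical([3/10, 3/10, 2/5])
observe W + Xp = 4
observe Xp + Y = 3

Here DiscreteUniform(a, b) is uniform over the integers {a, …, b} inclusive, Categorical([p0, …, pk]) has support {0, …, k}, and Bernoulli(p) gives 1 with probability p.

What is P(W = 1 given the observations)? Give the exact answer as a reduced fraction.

P(W = 1 | obs) = 36/119

Enumerate traces; 4 have nonzero weight after conditioning:
  (Z=0, X=2, Y=1, W=2) weight 2/65
  (Z=0, X=3, Y=0, W=1) weight 3/260
  (Z=1, X=1, Y=1, W=2) weight 3/110
  (Z=1, X=2, Y=0, W=1) weight 3/220
Group by W:
  weight(W=1) = 18/715
  weight(W=2) = 83/1430
Total weight = 18/715 + 83/1430 = 119/1430
P(W=1 | obs) = 18/715 / 119/1430 = 36/119
P(W=2 | obs) = 83/1430 / 119/1430 = 83/119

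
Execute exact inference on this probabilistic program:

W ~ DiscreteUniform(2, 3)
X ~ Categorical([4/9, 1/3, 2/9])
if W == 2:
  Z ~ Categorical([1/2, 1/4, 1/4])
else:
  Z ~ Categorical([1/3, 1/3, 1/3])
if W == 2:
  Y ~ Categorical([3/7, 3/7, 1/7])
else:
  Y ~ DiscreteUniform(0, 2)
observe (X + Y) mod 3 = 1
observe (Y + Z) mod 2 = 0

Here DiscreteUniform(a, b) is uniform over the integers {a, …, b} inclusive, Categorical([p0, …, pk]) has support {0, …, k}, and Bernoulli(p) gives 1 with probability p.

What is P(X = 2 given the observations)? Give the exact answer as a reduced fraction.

P(X = 2 | obs) = 166/797

Enumerate traces; 10 have nonzero weight after conditioning:
  (W=2, X=0, Z=1, Y=1) weight 1/42
  (W=2, X=1, Z=0, Y=0) weight 1/28
  (W=2, X=1, Z=2, Y=0) weight 1/56
  (W=2, X=2, Z=0, Y=2) weight 1/126
  (W=2, X=2, Z=2, Y=2) weight 1/252
  (W=3, X=0, Z=1, Y=1) weight 2/81
  (W=3, X=1, Z=0, Y=0) weight 1/54
  (W=3, X=1, Z=2, Y=0) weight 1/54
  … 2 more
Group by X:
  weight(X=0) = 55/1134
  weight(X=1) = 137/1512
  weight(X=2) = 83/2268
Total weight = 55/1134 + 137/1512 + 83/2268 = 797/4536
P(X=0 | obs) = 55/1134 / 797/4536 = 220/797
P(X=1 | obs) = 137/1512 / 797/4536 = 411/797
P(X=2 | obs) = 83/2268 / 797/4536 = 166/797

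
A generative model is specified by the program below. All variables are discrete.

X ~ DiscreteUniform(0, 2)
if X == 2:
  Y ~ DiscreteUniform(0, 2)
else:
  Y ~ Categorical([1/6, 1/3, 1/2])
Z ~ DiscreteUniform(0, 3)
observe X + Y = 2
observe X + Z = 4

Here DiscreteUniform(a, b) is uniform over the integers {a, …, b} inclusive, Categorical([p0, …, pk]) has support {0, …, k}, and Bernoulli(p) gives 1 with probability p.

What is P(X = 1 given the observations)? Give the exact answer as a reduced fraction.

P(X = 1 | obs) = 1/2

Enumerate traces; 2 have nonzero weight after conditioning:
  (X=1, Y=1, Z=3) weight 1/36
  (X=2, Y=0, Z=2) weight 1/36
Group by X:
  weight(X=1) = 1/36
  weight(X=2) = 1/36
Total weight = 1/36 + 1/36 = 1/18
P(X=1 | obs) = 1/36 / 1/18 = 1/2
P(X=2 | obs) = 1/36 / 1/18 = 1/2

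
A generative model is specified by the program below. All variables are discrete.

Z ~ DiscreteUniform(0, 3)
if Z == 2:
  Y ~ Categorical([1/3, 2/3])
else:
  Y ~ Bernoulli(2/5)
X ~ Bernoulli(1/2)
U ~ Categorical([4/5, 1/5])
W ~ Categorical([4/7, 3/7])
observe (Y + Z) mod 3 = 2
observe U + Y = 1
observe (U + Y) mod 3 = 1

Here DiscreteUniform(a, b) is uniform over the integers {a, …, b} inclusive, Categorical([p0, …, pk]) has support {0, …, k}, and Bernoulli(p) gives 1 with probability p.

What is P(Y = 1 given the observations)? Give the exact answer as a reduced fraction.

P(Y = 1 | obs) = 24/29

Enumerate traces; 8 have nonzero weight after conditioning:
  (Z=1, Y=1, X=0, U=0, W=0) weight 4/175
  (Z=1, Y=1, X=0, U=0, W=1) weight 3/175
  (Z=1, Y=1, X=1, U=0, W=0) weight 4/175
  (Z=1, Y=1, X=1, U=0, W=1) weight 3/175
  (Z=2, Y=0, X=0, U=1, W=0) weight 1/210
  (Z=2, Y=0, X=0, U=1, W=1) weight 1/280
  (Z=2, Y=0, X=1, U=1, W=0) weight 1/210
  (Z=2, Y=0, X=1, U=1, W=1) weight 1/280
Group by Y:
  weight(Y=0) = 1/60
  weight(Y=1) = 2/25
Total weight = 1/60 + 2/25 = 29/300
P(Y=0 | obs) = 1/60 / 29/300 = 5/29
P(Y=1 | obs) = 2/25 / 29/300 = 24/29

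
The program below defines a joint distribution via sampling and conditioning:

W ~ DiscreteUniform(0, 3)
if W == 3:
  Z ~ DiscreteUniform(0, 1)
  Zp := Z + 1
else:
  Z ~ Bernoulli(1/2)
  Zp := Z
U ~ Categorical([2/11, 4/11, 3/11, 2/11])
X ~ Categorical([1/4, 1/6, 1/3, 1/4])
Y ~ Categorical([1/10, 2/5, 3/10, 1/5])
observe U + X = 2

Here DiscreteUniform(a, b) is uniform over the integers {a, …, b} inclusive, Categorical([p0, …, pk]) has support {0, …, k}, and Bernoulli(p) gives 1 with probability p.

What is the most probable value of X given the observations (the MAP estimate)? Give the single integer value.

Enumerate traces; 96 have nonzero weight after conditioning:
  (W=0, Z=0, U=0, X=2, Y=0) weight 1/1320
  (W=0, Z=0, U=0, X=2, Y=1) weight 1/330
  (W=0, Z=0, U=0, X=2, Y=2) weight 1/440
  (W=0, Z=0, U=0, X=2, Y=3) weight 1/660
  (W=0, Z=0, U=1, X=1, Y=0) weight 1/1320
  (W=0, Z=0, U=1, X=1, Y=1) weight 1/330
  (W=0, Z=0, U=1, X=1, Y=2) weight 1/440
  (W=0, Z=0, U=1, X=1, Y=3) weight 1/660
  (W=0, Z=0, U=2, X=0, Y=0) weight 3/3520
  … 87 more
Group by X:
  weight(X=0) = 3/44
  weight(X=1) = 2/33
  weight(X=2) = 2/33
Total weight = 3/44 + 2/33 + 2/33 = 25/132
P(X=0 | obs) = 3/44 / 25/132 = 9/25
P(X=1 | obs) = 2/33 / 25/132 = 8/25
P(X=2 | obs) = 2/33 / 25/132 = 8/25
argmax = 0

argmax_v P(X = v | obs) = 0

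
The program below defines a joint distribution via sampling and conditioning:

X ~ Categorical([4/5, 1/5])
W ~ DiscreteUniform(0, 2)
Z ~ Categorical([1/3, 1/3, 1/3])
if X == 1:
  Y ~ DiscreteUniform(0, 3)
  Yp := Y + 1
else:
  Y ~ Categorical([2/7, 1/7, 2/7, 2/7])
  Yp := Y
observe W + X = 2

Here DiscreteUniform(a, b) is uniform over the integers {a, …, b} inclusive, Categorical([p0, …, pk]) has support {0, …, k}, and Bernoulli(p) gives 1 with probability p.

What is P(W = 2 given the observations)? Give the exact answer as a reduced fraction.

P(W = 2 | obs) = 4/5

Enumerate traces; 24 have nonzero weight after conditioning:
  (X=0, W=2, Z=0, Y=0) weight 8/315
  (X=0, W=2, Z=0, Y=1) weight 4/315
  (X=0, W=2, Z=0, Y=2) weight 8/315
  (X=0, W=2, Z=0, Y=3) weight 8/315
  (X=0, W=2, Z=1, Y=0) weight 8/315
  (X=0, W=2, Z=1, Y=1) weight 4/315
  (X=0, W=2, Z=1, Y=2) weight 8/315
  (X=0, W=2, Z=1, Y=3) weight 8/315
  (X=1, W=1, Z=0, Y=0) weight 1/180
  … 15 more
Group by W:
  weight(W=1) = 1/15
  weight(W=2) = 4/15
Total weight = 1/15 + 4/15 = 1/3
P(W=1 | obs) = 1/15 / 1/3 = 1/5
P(W=2 | obs) = 4/15 / 1/3 = 4/5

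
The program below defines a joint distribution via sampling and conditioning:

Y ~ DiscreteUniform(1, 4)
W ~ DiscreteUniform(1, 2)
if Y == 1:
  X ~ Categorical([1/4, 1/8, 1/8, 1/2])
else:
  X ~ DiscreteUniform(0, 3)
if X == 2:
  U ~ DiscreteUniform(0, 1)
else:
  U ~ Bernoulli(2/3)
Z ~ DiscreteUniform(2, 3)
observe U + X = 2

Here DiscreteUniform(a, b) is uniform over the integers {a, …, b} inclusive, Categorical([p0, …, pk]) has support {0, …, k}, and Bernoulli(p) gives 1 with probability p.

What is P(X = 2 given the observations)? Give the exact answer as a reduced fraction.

Enumerate traces; 32 have nonzero weight after conditioning:
  (Y=1, W=1, X=1, U=1, Z=2) weight 1/192
  (Y=1, W=1, X=1, U=1, Z=3) weight 1/192
  (Y=1, W=1, X=2, U=0, Z=2) weight 1/256
  (Y=1, W=1, X=2, U=0, Z=3) weight 1/256
  (Y=1, W=2, X=1, U=1, Z=2) weight 1/192
  (Y=1, W=2, X=1, U=1, Z=3) weight 1/192
  (Y=1, W=2, X=2, U=0, Z=2) weight 1/256
  (Y=1, W=2, X=2, U=0, Z=3) weight 1/256
  … 24 more
Group by X:
  weight(X=1) = 7/48
  weight(X=2) = 7/64
Total weight = 7/48 + 7/64 = 49/192
P(X=1 | obs) = 7/48 / 49/192 = 4/7
P(X=2 | obs) = 7/64 / 49/192 = 3/7

P(X = 2 | obs) = 3/7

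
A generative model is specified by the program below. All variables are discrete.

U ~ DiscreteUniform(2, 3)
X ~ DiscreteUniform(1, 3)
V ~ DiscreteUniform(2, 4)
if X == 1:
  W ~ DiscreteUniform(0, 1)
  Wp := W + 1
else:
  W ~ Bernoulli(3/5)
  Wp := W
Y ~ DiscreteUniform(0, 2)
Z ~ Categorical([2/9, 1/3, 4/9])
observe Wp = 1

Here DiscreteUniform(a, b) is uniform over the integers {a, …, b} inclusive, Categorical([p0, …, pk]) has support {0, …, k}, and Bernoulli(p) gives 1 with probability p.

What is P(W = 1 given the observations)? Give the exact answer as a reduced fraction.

Enumerate traces; 162 have nonzero weight after conditioning:
  (U=2, X=1, V=2, W=0, Y=0, Z=0) weight 1/486
  (U=2, X=1, V=2, W=0, Y=0, Z=1) weight 1/324
  (U=2, X=1, V=2, W=0, Y=0, Z=2) weight 1/243
  (U=2, X=1, V=2, W=0, Y=1, Z=0) weight 1/486
  (U=2, X=1, V=2, W=0, Y=1, Z=1) weight 1/324
  (U=2, X=1, V=2, W=0, Y=1, Z=2) weight 1/243
  (U=2, X=1, V=2, W=0, Y=2, Z=0) weight 1/486
  (U=2, X=1, V=2, W=0, Y=2, Z=1) weight 1/324
  (U=2, X=2, V=2, W=1, Y=0, Z=0) weight 1/405
  … 153 more
Group by W:
  weight(W=0) = 1/6
  weight(W=1) = 2/5
Total weight = 1/6 + 2/5 = 17/30
P(W=0 | obs) = 1/6 / 17/30 = 5/17
P(W=1 | obs) = 2/5 / 17/30 = 12/17

P(W = 1 | obs) = 12/17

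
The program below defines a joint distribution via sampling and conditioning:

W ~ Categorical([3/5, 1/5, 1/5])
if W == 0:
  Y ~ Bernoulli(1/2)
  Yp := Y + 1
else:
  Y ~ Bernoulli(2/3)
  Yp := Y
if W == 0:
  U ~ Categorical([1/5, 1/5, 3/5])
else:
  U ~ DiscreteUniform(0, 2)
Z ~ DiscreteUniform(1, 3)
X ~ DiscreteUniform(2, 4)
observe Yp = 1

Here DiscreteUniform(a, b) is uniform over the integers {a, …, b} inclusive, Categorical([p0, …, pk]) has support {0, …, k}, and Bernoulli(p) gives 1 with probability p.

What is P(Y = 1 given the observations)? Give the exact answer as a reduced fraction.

Enumerate traces; 81 have nonzero weight after conditioning:
  (W=0, Y=0, U=0, Z=1, X=2) weight 1/150
  (W=0, Y=0, U=0, Z=1, X=3) weight 1/150
  (W=0, Y=0, U=0, Z=1, X=4) weight 1/150
  (W=0, Y=0, U=0, Z=2, X=2) weight 1/150
  (W=0, Y=0, U=0, Z=2, X=3) weight 1/150
  (W=0, Y=0, U=0, Z=2, X=4) weight 1/150
  (W=0, Y=0, U=0, Z=3, X=2) weight 1/150
  (W=0, Y=0, U=0, Z=3, X=3) weight 1/150
  (W=1, Y=1, U=0, Z=1, X=2) weight 2/405
  … 72 more
Group by Y:
  weight(Y=0) = 3/10
  weight(Y=1) = 4/15
Total weight = 3/10 + 4/15 = 17/30
P(Y=0 | obs) = 3/10 / 17/30 = 9/17
P(Y=1 | obs) = 4/15 / 17/30 = 8/17

P(Y = 1 | obs) = 8/17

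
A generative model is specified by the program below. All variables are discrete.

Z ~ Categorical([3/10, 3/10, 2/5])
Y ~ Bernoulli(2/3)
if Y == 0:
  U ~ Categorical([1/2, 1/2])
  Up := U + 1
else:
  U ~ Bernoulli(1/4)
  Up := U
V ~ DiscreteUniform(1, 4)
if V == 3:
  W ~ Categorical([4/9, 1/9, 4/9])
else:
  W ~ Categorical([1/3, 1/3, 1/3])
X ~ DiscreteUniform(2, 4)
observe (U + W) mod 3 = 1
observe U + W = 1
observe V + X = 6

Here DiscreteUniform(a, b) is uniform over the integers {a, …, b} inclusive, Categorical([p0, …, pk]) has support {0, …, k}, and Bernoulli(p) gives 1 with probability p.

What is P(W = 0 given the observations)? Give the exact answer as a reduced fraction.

P(W = 0 | obs) = 5/12

Enumerate traces; 36 have nonzero weight after conditioning:
  (Z=0, Y=0, U=0, V=2, W=1, X=4) weight 1/720
  (Z=0, Y=0, U=0, V=3, W=1, X=3) weight 1/2160
  (Z=0, Y=0, U=0, V=4, W=1, X=2) weight 1/720
  (Z=0, Y=0, U=1, V=2, W=0, X=4) weight 1/720
  (Z=0, Y=0, U=1, V=3, W=0, X=3) weight 1/540
  (Z=0, Y=0, U=1, V=4, W=0, X=2) weight 1/720
  (Z=0, Y=1, U=0, V=2, W=1, X=4) weight 1/240
  (Z=0, Y=1, U=0, V=3, W=1, X=3) weight 1/720
  … 28 more
Group by W:
  weight(W=0) = 5/162
  weight(W=1) = 7/162
Total weight = 5/162 + 7/162 = 2/27
P(W=0 | obs) = 5/162 / 2/27 = 5/12
P(W=1 | obs) = 7/162 / 2/27 = 7/12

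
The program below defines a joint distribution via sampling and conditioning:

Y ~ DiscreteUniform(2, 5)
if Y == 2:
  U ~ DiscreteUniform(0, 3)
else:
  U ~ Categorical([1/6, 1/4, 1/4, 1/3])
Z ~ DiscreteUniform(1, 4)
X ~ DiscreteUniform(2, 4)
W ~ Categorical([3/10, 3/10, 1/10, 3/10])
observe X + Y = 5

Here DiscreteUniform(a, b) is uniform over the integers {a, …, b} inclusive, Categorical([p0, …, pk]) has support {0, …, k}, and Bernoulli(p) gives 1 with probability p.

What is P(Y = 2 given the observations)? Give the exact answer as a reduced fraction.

P(Y = 2 | obs) = 1/2

Enumerate traces; 128 have nonzero weight after conditioning:
  (Y=2, U=0, Z=1, X=3, W=0) weight 1/640
  (Y=2, U=0, Z=1, X=3, W=1) weight 1/640
  (Y=2, U=0, Z=1, X=3, W=2) weight 1/1920
  (Y=2, U=0, Z=1, X=3, W=3) weight 1/640
  (Y=2, U=0, Z=2, X=3, W=0) weight 1/640
  (Y=2, U=0, Z=2, X=3, W=1) weight 1/640
  (Y=2, U=0, Z=2, X=3, W=2) weight 1/1920
  (Y=2, U=0, Z=2, X=3, W=3) weight 1/640
  (Y=3, U=0, Z=1, X=2, W=0) weight 1/960
  … 119 more
Group by Y:
  weight(Y=2) = 1/12
  weight(Y=3) = 1/12
Total weight = 1/12 + 1/12 = 1/6
P(Y=2 | obs) = 1/12 / 1/6 = 1/2
P(Y=3 | obs) = 1/12 / 1/6 = 1/2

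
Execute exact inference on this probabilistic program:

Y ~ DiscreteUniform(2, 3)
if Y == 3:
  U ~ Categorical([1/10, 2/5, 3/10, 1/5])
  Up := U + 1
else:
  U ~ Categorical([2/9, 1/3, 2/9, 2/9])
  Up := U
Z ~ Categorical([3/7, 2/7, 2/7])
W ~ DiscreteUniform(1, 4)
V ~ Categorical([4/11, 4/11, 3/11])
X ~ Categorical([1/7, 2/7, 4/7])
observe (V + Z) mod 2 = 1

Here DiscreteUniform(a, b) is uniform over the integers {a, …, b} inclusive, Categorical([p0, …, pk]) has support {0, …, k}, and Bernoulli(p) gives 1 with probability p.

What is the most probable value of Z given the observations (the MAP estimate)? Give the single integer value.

argmax_v P(Z = v | obs) = 1

Enumerate traces; 384 have nonzero weight after conditioning:
  (Y=2, U=0, Z=0, W=1, V=1, X=0) weight 1/1617
  (Y=2, U=0, Z=0, W=1, V=1, X=1) weight 2/1617
  (Y=2, U=0, Z=0, W=1, V=1, X=2) weight 4/1617
  (Y=2, U=0, Z=0, W=2, V=1, X=0) weight 1/1617
  (Y=2, U=0, Z=0, W=2, V=1, X=1) weight 2/1617
  (Y=2, U=0, Z=0, W=2, V=1, X=2) weight 4/1617
  (Y=2, U=0, Z=0, W=3, V=1, X=0) weight 1/1617
  (Y=2, U=0, Z=0, W=3, V=1, X=1) weight 2/1617
  (Y=2, U=0, Z=1, W=1, V=0, X=0) weight 2/4851
  (Y=2, U=0, Z=2, W=1, V=1, X=0) weight 2/4851
  … 374 more
Group by Z:
  weight(Z=0) = 12/77
  weight(Z=1) = 2/11
  weight(Z=2) = 8/77
Total weight = 12/77 + 2/11 + 8/77 = 34/77
P(Z=0 | obs) = 12/77 / 34/77 = 6/17
P(Z=1 | obs) = 2/11 / 34/77 = 7/17
P(Z=2 | obs) = 8/77 / 34/77 = 4/17
argmax = 1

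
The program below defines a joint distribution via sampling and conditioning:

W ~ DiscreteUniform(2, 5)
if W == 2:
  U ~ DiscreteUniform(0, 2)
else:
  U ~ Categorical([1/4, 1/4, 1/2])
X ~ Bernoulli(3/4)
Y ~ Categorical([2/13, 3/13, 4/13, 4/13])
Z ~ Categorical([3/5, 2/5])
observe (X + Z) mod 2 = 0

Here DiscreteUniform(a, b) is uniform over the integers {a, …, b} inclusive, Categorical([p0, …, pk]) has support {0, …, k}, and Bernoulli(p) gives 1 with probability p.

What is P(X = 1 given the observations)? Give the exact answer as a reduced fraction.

P(X = 1 | obs) = 2/3

Enumerate traces; 96 have nonzero weight after conditioning:
  (W=2, U=0, X=0, Y=0, Z=0) weight 1/520
  (W=2, U=0, X=0, Y=1, Z=0) weight 3/1040
  (W=2, U=0, X=0, Y=2, Z=0) weight 1/260
  (W=2, U=0, X=0, Y=3, Z=0) weight 1/260
  (W=2, U=0, X=1, Y=0, Z=1) weight 1/260
  (W=2, U=0, X=1, Y=1, Z=1) weight 3/520
  (W=2, U=0, X=1, Y=2, Z=1) weight 1/130
  (W=2, U=0, X=1, Y=3, Z=1) weight 1/130
  … 88 more
Group by X:
  weight(X=0) = 3/20
  weight(X=1) = 3/10
Total weight = 3/20 + 3/10 = 9/20
P(X=0 | obs) = 3/20 / 9/20 = 1/3
P(X=1 | obs) = 3/10 / 9/20 = 2/3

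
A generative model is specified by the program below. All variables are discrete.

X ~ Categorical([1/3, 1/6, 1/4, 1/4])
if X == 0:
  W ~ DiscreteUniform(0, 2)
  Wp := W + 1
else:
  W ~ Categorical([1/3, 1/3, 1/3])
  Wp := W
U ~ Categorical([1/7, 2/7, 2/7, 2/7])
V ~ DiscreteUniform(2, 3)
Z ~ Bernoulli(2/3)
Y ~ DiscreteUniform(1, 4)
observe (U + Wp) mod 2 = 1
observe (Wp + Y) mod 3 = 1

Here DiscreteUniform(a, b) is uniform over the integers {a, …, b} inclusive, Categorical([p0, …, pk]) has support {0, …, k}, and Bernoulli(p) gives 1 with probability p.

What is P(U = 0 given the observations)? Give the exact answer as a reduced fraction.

P(U = 0 | obs) = 5/43

Enumerate traces; 128 have nonzero weight after conditioning:
  (X=0, W=0, U=0, V=2, Z=0, Y=3) weight 1/1512
  (X=0, W=0, U=0, V=2, Z=1, Y=3) weight 1/756
  (X=0, W=0, U=0, V=3, Z=0, Y=3) weight 1/1512
  (X=0, W=0, U=0, V=3, Z=1, Y=3) weight 1/756
  (X=0, W=0, U=2, V=2, Z=0, Y=3) weight 1/756
  (X=0, W=0, U=2, V=2, Z=1, Y=3) weight 1/378
  (X=0, W=0, U=2, V=3, Z=0, Y=3) weight 1/756
  (X=0, W=0, U=2, V=3, Z=1, Y=3) weight 1/378
  (X=0, W=1, U=1, V=2, Z=0, Y=2) weight 1/756
  (X=0, W=1, U=3, V=2, Z=0, Y=2) weight 1/756
  … 118 more
Group by U:
  weight(U=0) = 5/252
  weight(U=1) = 1/18
  weight(U=2) = 5/126
  weight(U=3) = 1/18
Total weight = 5/252 + 1/18 + 5/126 + 1/18 = 43/252
P(U=0 | obs) = 5/252 / 43/252 = 5/43
P(U=1 | obs) = 1/18 / 43/252 = 14/43
P(U=2 | obs) = 5/126 / 43/252 = 10/43
P(U=3 | obs) = 1/18 / 43/252 = 14/43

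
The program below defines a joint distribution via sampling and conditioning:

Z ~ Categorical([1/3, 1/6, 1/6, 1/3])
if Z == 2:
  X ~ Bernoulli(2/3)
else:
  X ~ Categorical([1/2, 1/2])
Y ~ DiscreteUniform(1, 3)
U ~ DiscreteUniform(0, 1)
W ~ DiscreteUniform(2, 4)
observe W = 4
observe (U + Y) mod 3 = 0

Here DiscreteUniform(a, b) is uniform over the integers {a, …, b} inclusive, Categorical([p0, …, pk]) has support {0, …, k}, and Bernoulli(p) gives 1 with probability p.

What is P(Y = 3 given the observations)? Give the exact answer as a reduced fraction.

Enumerate traces; 16 have nonzero weight after conditioning:
  (Z=0, X=0, Y=2, U=1, W=4) weight 1/108
  (Z=0, X=0, Y=3, U=0, W=4) weight 1/108
  (Z=0, X=1, Y=2, U=1, W=4) weight 1/108
  (Z=0, X=1, Y=3, U=0, W=4) weight 1/108
  (Z=1, X=0, Y=2, U=1, W=4) weight 1/216
  (Z=1, X=0, Y=3, U=0, W=4) weight 1/216
  (Z=1, X=1, Y=2, U=1, W=4) weight 1/216
  (Z=1, X=1, Y=3, U=0, W=4) weight 1/216
  … 8 more
Group by Y:
  weight(Y=2) = 1/18
  weight(Y=3) = 1/18
Total weight = 1/18 + 1/18 = 1/9
P(Y=2 | obs) = 1/18 / 1/9 = 1/2
P(Y=3 | obs) = 1/18 / 1/9 = 1/2

P(Y = 3 | obs) = 1/2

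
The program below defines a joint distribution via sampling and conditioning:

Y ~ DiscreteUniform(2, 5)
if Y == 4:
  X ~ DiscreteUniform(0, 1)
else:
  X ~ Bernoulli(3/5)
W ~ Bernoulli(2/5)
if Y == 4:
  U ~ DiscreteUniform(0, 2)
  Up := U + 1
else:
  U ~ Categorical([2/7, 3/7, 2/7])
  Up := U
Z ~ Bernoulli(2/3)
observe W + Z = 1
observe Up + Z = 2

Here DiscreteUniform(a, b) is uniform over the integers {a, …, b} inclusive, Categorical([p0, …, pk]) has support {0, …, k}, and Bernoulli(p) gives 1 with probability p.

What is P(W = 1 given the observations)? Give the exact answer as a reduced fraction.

Enumerate traces; 16 have nonzero weight after conditioning:
  (Y=2, X=0, W=0, U=1, Z=1) weight 3/175
  (Y=2, X=0, W=1, U=2, Z=0) weight 2/525
  (Y=2, X=1, W=0, U=1, Z=1) weight 9/350
  (Y=2, X=1, W=1, U=2, Z=0) weight 1/175
  (Y=3, X=0, W=0, U=1, Z=1) weight 3/175
  (Y=3, X=0, W=1, U=2, Z=0) weight 2/525
  (Y=3, X=1, W=0, U=1, Z=1) weight 9/350
  (Y=3, X=1, W=1, U=2, Z=0) weight 1/175
  … 8 more
Group by W:
  weight(W=0) = 17/105
  weight(W=1) = 5/126
Total weight = 17/105 + 5/126 = 127/630
P(W=0 | obs) = 17/105 / 127/630 = 102/127
P(W=1 | obs) = 5/126 / 127/630 = 25/127

P(W = 1 | obs) = 25/127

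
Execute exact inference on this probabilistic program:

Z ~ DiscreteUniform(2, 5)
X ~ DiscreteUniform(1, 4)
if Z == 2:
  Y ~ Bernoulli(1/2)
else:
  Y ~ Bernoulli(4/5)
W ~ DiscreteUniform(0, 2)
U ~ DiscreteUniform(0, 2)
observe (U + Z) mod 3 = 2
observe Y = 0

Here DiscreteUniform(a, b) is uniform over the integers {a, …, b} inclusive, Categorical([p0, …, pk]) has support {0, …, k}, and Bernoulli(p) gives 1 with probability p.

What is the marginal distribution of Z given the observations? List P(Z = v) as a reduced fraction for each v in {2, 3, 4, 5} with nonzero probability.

P(Z=2) = 5/11, P(Z=3) = 2/11, P(Z=4) = 2/11, P(Z=5) = 2/11

Enumerate traces; 48 have nonzero weight after conditioning:
  (Z=2, X=1, Y=0, W=0, U=0) weight 1/288
  (Z=2, X=1, Y=0, W=1, U=0) weight 1/288
  (Z=2, X=1, Y=0, W=2, U=0) weight 1/288
  (Z=2, X=2, Y=0, W=0, U=0) weight 1/288
  (Z=2, X=2, Y=0, W=1, U=0) weight 1/288
  (Z=2, X=2, Y=0, W=2, U=0) weight 1/288
  (Z=2, X=3, Y=0, W=0, U=0) weight 1/288
  (Z=2, X=3, Y=0, W=1, U=0) weight 1/288
  (Z=3, X=1, Y=0, W=0, U=2) weight 1/720
  (Z=4, X=1, Y=0, W=0, U=1) weight 1/720
  … 38 more
Group by Z:
  weight(Z=2) = 1/24
  weight(Z=3) = 1/60
  weight(Z=4) = 1/60
  weight(Z=5) = 1/60
Total weight = 1/24 + 1/60 + 1/60 + 1/60 = 11/120
P(Z=2 | obs) = 1/24 / 11/120 = 5/11
P(Z=3 | obs) = 1/60 / 11/120 = 2/11
P(Z=4 | obs) = 1/60 / 11/120 = 2/11
P(Z=5 | obs) = 1/60 / 11/120 = 2/11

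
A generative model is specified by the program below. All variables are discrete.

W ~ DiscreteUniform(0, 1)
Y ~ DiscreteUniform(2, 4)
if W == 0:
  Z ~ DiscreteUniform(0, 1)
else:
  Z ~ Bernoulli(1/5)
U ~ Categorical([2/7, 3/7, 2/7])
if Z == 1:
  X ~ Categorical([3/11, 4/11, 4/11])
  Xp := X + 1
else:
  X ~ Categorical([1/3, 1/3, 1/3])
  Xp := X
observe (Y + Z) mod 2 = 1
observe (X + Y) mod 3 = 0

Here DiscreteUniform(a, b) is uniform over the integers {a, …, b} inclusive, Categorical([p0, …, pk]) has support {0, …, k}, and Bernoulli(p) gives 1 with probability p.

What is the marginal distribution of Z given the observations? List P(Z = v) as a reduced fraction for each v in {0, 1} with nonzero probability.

P(Z=0) = 143/311, P(Z=1) = 168/311

Enumerate traces; 18 have nonzero weight after conditioning:
  (W=0, Y=2, Z=1, U=0, X=1) weight 2/231
  (W=0, Y=2, Z=1, U=1, X=1) weight 1/77
  (W=0, Y=2, Z=1, U=2, X=1) weight 2/231
  (W=0, Y=3, Z=0, U=0, X=0) weight 1/126
  (W=0, Y=3, Z=0, U=1, X=0) weight 1/84
  (W=0, Y=3, Z=0, U=2, X=0) weight 1/126
  (W=0, Y=4, Z=1, U=0, X=2) weight 2/231
  (W=0, Y=4, Z=1, U=1, X=2) weight 1/77
  … 10 more
Group by Z:
  weight(Z=0) = 13/180
  weight(Z=1) = 14/165
Total weight = 13/180 + 14/165 = 311/1980
P(Z=0 | obs) = 13/180 / 311/1980 = 143/311
P(Z=1 | obs) = 14/165 / 311/1980 = 168/311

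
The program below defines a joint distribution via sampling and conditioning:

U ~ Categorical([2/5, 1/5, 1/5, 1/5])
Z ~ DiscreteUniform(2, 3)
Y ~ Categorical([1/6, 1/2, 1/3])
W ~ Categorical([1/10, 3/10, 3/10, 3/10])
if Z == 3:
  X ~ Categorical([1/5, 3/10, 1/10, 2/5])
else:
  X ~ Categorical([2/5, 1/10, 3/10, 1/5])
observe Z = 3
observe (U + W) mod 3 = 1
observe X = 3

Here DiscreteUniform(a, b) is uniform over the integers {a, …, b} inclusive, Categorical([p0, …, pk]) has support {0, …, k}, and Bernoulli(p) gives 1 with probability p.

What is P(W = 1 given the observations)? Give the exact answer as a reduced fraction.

Enumerate traces; 15 have nonzero weight after conditioning:
  (U=0, Z=3, Y=0, W=1, X=3) weight 1/250
  (U=0, Z=3, Y=1, W=1, X=3) weight 3/250
  (U=0, Z=3, Y=2, W=1, X=3) weight 1/125
  (U=1, Z=3, Y=0, W=0, X=3) weight 1/1500
  (U=1, Z=3, Y=0, W=3, X=3) weight 1/500
  (U=1, Z=3, Y=1, W=0, X=3) weight 1/500
  (U=1, Z=3, Y=1, W=3, X=3) weight 3/500
  (U=1, Z=3, Y=2, W=0, X=3) weight 1/750
  (U=2, Z=3, Y=0, W=2, X=3) weight 1/500
  … 6 more
Group by W:
  weight(W=0) = 1/250
  weight(W=1) = 9/250
  weight(W=2) = 3/250
  weight(W=3) = 3/250
Total weight = 1/250 + 9/250 + 3/250 + 3/250 = 8/125
P(W=0 | obs) = 1/250 / 8/125 = 1/16
P(W=1 | obs) = 9/250 / 8/125 = 9/16
P(W=2 | obs) = 3/250 / 8/125 = 3/16
P(W=3 | obs) = 3/250 / 8/125 = 3/16

P(W = 1 | obs) = 9/16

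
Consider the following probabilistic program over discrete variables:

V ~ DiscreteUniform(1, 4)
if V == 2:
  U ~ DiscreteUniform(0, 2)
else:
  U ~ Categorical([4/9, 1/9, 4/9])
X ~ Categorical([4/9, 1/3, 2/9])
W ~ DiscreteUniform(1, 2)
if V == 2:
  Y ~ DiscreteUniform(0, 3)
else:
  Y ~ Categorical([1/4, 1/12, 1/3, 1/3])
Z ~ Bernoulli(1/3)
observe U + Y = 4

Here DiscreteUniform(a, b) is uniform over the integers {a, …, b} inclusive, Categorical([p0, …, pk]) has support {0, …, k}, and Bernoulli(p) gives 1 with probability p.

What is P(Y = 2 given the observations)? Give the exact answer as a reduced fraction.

Enumerate traces; 96 have nonzero weight after conditioning:
  (V=1, U=1, X=0, W=1, Y=3, Z=0) weight 1/729
  (V=1, U=1, X=0, W=1, Y=3, Z=1) weight 1/1458
  (V=1, U=1, X=0, W=2, Y=3, Z=0) weight 1/729
  (V=1, U=1, X=0, W=2, Y=3, Z=1) weight 1/1458
  (V=1, U=1, X=1, W=1, Y=3, Z=0) weight 1/972
  (V=1, U=1, X=1, W=1, Y=3, Z=1) weight 1/1944
  (V=1, U=1, X=1, W=2, Y=3, Z=0) weight 1/972
  (V=1, U=1, X=1, W=2, Y=3, Z=1) weight 1/1944
  (V=1, U=2, X=0, W=1, Y=2, Z=0) weight 4/729
  … 87 more
Group by Y:
  weight(Y=2) = 19/144
  weight(Y=3) = 7/144
Total weight = 19/144 + 7/144 = 13/72
P(Y=2 | obs) = 19/144 / 13/72 = 19/26
P(Y=3 | obs) = 7/144 / 13/72 = 7/26

P(Y = 2 | obs) = 19/26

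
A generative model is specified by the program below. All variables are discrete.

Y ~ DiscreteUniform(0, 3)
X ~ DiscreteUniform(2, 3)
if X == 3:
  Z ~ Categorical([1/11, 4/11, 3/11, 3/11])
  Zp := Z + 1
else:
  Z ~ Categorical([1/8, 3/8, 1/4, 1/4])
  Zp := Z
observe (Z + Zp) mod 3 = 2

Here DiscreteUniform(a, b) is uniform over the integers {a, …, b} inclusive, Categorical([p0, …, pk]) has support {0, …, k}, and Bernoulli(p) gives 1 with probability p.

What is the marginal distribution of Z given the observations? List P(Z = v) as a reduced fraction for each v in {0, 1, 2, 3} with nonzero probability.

P(Z=1) = 11/19, P(Z=2) = 8/19

Enumerate traces; 8 have nonzero weight after conditioning:
  (Y=0, X=2, Z=1) weight 3/64
  (Y=0, X=3, Z=2) weight 3/88
  (Y=1, X=2, Z=1) weight 3/64
  (Y=1, X=3, Z=2) weight 3/88
  (Y=2, X=2, Z=1) weight 3/64
  (Y=2, X=3, Z=2) weight 3/88
  (Y=3, X=2, Z=1) weight 3/64
  (Y=3, X=3, Z=2) weight 3/88
Group by Z:
  weight(Z=1) = 3/16
  weight(Z=2) = 3/22
Total weight = 3/16 + 3/22 = 57/176
P(Z=1 | obs) = 3/16 / 57/176 = 11/19
P(Z=2 | obs) = 3/22 / 57/176 = 8/19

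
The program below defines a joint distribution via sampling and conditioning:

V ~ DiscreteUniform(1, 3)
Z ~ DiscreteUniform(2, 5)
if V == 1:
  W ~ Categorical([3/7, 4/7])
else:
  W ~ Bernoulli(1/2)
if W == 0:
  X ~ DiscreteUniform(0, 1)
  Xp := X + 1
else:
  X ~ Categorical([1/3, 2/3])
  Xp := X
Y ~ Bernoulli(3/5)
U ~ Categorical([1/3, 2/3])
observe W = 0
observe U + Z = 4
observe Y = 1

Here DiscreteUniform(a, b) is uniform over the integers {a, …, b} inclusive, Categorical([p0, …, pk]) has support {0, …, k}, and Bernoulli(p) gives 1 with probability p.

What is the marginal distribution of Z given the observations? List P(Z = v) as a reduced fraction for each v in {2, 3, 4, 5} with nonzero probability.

Enumerate traces; 12 have nonzero weight after conditioning:
  (V=1, Z=3, W=0, X=0, Y=1, U=1) weight 1/140
  (V=1, Z=3, W=0, X=1, Y=1, U=1) weight 1/140
  (V=1, Z=4, W=0, X=0, Y=1, U=0) weight 1/280
  (V=1, Z=4, W=0, X=1, Y=1, U=0) weight 1/280
  (V=2, Z=3, W=0, X=0, Y=1, U=1) weight 1/120
  (V=2, Z=3, W=0, X=1, Y=1, U=1) weight 1/120
  (V=2, Z=4, W=0, X=0, Y=1, U=0) weight 1/240
  (V=2, Z=4, W=0, X=1, Y=1, U=0) weight 1/240
  … 4 more
Group by Z:
  weight(Z=3) = 1/21
  weight(Z=4) = 1/42
Total weight = 1/21 + 1/42 = 1/14
P(Z=3 | obs) = 1/21 / 1/14 = 2/3
P(Z=4 | obs) = 1/42 / 1/14 = 1/3

P(Z=3) = 2/3, P(Z=4) = 1/3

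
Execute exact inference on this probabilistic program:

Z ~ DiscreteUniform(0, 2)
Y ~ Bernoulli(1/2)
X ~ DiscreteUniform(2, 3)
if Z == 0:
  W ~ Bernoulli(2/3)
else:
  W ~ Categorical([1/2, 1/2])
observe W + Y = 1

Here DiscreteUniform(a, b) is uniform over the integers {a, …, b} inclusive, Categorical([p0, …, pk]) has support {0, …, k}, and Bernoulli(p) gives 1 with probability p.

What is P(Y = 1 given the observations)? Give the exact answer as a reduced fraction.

P(Y = 1 | obs) = 4/9

Enumerate traces; 12 have nonzero weight after conditioning:
  (Z=0, Y=0, X=2, W=1) weight 1/18
  (Z=0, Y=0, X=3, W=1) weight 1/18
  (Z=0, Y=1, X=2, W=0) weight 1/36
  (Z=0, Y=1, X=3, W=0) weight 1/36
  (Z=1, Y=0, X=2, W=1) weight 1/24
  (Z=1, Y=0, X=3, W=1) weight 1/24
  (Z=1, Y=1, X=2, W=0) weight 1/24
  (Z=1, Y=1, X=3, W=0) weight 1/24
  … 4 more
Group by Y:
  weight(Y=0) = 5/18
  weight(Y=1) = 2/9
Total weight = 5/18 + 2/9 = 1/2
P(Y=0 | obs) = 5/18 / 1/2 = 5/9
P(Y=1 | obs) = 2/9 / 1/2 = 4/9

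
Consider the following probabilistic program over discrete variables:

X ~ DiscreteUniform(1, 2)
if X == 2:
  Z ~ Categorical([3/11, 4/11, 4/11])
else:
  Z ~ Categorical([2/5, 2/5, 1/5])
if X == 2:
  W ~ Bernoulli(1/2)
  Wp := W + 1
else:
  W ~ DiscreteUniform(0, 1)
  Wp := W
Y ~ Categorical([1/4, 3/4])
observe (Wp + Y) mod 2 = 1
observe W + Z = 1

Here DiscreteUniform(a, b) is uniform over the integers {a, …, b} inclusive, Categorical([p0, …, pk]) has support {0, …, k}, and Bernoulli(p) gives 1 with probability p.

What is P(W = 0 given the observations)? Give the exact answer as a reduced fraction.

P(W = 0 | obs) = 86/153

Enumerate traces; 4 have nonzero weight after conditioning:
  (X=1, Z=0, W=1, Y=0) weight 1/40
  (X=1, Z=1, W=0, Y=1) weight 3/40
  (X=2, Z=0, W=1, Y=1) weight 9/176
  (X=2, Z=1, W=0, Y=0) weight 1/44
Group by W:
  weight(W=0) = 43/440
  weight(W=1) = 67/880
Total weight = 43/440 + 67/880 = 153/880
P(W=0 | obs) = 43/440 / 153/880 = 86/153
P(W=1 | obs) = 67/880 / 153/880 = 67/153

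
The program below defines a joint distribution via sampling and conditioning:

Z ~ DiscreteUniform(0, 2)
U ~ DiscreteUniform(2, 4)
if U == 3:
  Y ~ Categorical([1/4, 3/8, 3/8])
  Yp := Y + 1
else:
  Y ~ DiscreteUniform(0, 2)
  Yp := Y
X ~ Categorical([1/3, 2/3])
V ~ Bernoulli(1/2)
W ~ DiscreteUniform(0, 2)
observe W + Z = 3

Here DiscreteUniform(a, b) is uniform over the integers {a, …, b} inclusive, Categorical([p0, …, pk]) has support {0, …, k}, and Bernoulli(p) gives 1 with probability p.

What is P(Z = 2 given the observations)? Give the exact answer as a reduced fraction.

Enumerate traces; 72 have nonzero weight after conditioning:
  (Z=1, U=2, Y=0, X=0, V=0, W=2) weight 1/486
  (Z=1, U=2, Y=0, X=0, V=1, W=2) weight 1/486
  (Z=1, U=2, Y=0, X=1, V=0, W=2) weight 1/243
  (Z=1, U=2, Y=0, X=1, V=1, W=2) weight 1/243
  (Z=1, U=2, Y=1, X=0, V=0, W=2) weight 1/486
  (Z=1, U=2, Y=1, X=0, V=1, W=2) weight 1/486
  (Z=1, U=2, Y=1, X=1, V=0, W=2) weight 1/243
  (Z=1, U=2, Y=1, X=1, V=1, W=2) weight 1/243
  (Z=2, U=2, Y=0, X=0, V=0, W=1) weight 1/486
  … 63 more
Group by Z:
  weight(Z=1) = 1/9
  weight(Z=2) = 1/9
Total weight = 1/9 + 1/9 = 2/9
P(Z=1 | obs) = 1/9 / 2/9 = 1/2
P(Z=2 | obs) = 1/9 / 2/9 = 1/2

P(Z = 2 | obs) = 1/2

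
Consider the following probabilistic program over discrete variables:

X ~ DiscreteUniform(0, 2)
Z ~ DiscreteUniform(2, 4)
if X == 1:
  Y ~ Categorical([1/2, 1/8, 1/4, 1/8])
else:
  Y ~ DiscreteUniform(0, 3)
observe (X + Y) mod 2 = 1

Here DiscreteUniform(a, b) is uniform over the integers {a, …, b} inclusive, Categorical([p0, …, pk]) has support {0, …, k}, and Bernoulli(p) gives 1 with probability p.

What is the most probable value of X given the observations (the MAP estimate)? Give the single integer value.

Enumerate traces; 18 have nonzero weight after conditioning:
  (X=0, Z=2, Y=1) weight 1/36
  (X=0, Z=2, Y=3) weight 1/36
  (X=0, Z=3, Y=1) weight 1/36
  (X=0, Z=3, Y=3) weight 1/36
  (X=0, Z=4, Y=1) weight 1/36
  (X=0, Z=4, Y=3) weight 1/36
  (X=1, Z=2, Y=0) weight 1/18
  (X=1, Z=2, Y=2) weight 1/36
  (X=2, Z=2, Y=1) weight 1/36
  … 9 more
Group by X:
  weight(X=0) = 1/6
  weight(X=1) = 1/4
  weight(X=2) = 1/6
Total weight = 1/6 + 1/4 + 1/6 = 7/12
P(X=0 | obs) = 1/6 / 7/12 = 2/7
P(X=1 | obs) = 1/4 / 7/12 = 3/7
P(X=2 | obs) = 1/6 / 7/12 = 2/7
argmax = 1

argmax_v P(X = v | obs) = 1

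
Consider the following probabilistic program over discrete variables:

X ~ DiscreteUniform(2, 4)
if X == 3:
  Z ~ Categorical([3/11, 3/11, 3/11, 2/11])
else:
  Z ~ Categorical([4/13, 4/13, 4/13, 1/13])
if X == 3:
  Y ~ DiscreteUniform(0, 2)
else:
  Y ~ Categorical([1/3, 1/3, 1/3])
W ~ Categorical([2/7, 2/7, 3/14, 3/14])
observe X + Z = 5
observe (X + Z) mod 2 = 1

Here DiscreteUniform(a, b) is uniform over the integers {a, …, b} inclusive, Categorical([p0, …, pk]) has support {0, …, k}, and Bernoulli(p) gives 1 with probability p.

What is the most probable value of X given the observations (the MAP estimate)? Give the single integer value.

Enumerate traces; 36 have nonzero weight after conditioning:
  (X=2, Z=3, Y=0, W=0) weight 2/819
  (X=2, Z=3, Y=0, W=1) weight 2/819
  (X=2, Z=3, Y=0, W=2) weight 1/546
  (X=2, Z=3, Y=0, W=3) weight 1/546
  (X=2, Z=3, Y=1, W=0) weight 2/819
  (X=2, Z=3, Y=1, W=1) weight 2/819
  (X=2, Z=3, Y=1, W=2) weight 1/546
  (X=2, Z=3, Y=1, W=3) weight 1/546
  (X=3, Z=2, Y=0, W=0) weight 2/231
  (X=4, Z=1, Y=0, W=0) weight 8/819
  … 26 more
Group by X:
  weight(X=2) = 1/39
  weight(X=3) = 1/11
  weight(X=4) = 4/39
Total weight = 1/39 + 1/11 + 4/39 = 94/429
P(X=2 | obs) = 1/39 / 94/429 = 11/94
P(X=3 | obs) = 1/11 / 94/429 = 39/94
P(X=4 | obs) = 4/39 / 94/429 = 22/47
argmax = 4

argmax_v P(X = v | obs) = 4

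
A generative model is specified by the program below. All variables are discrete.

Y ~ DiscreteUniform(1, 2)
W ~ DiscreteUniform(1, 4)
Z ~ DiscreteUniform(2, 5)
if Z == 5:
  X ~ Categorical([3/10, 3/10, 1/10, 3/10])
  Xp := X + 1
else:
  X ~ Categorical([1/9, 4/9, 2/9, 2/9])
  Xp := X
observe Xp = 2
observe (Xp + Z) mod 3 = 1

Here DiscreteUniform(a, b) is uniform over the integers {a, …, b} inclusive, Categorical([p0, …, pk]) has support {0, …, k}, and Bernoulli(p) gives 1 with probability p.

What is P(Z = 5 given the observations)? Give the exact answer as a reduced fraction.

P(Z = 5 | obs) = 27/47

Enumerate traces; 16 have nonzero weight after conditioning:
  (Y=1, W=1, Z=2, X=2) weight 1/144
  (Y=1, W=1, Z=5, X=1) weight 3/320
  (Y=1, W=2, Z=2, X=2) weight 1/144
  (Y=1, W=2, Z=5, X=1) weight 3/320
  (Y=1, W=3, Z=2, X=2) weight 1/144
  (Y=1, W=3, Z=5, X=1) weight 3/320
  (Y=1, W=4, Z=2, X=2) weight 1/144
  (Y=1, W=4, Z=5, X=1) weight 3/320
  … 8 more
Group by Z:
  weight(Z=2) = 1/18
  weight(Z=5) = 3/40
Total weight = 1/18 + 3/40 = 47/360
P(Z=2 | obs) = 1/18 / 47/360 = 20/47
P(Z=5 | obs) = 3/40 / 47/360 = 27/47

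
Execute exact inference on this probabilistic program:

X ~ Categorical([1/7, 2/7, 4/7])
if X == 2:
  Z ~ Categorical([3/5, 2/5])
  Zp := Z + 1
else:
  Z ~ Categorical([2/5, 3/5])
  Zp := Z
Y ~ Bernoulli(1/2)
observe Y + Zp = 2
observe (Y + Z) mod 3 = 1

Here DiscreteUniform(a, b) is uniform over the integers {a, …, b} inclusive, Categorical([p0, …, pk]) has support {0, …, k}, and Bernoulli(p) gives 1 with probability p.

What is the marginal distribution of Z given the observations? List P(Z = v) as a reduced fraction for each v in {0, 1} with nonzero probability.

P(Z=0) = 3/5, P(Z=1) = 2/5

Enumerate traces; 2 have nonzero weight after conditioning:
  (X=2, Z=0, Y=1) weight 6/35
  (X=2, Z=1, Y=0) weight 4/35
Group by Z:
  weight(Z=0) = 6/35
  weight(Z=1) = 4/35
Total weight = 6/35 + 4/35 = 2/7
P(Z=0 | obs) = 6/35 / 2/7 = 3/5
P(Z=1 | obs) = 4/35 / 2/7 = 2/5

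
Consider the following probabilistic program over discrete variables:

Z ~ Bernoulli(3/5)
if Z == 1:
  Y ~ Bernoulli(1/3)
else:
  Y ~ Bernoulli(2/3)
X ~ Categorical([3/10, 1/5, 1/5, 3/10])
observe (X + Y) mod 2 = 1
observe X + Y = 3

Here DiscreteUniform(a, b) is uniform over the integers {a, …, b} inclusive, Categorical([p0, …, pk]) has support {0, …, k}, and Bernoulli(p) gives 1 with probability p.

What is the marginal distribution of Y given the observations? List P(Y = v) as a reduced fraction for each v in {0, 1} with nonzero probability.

P(Y=0) = 12/19, P(Y=1) = 7/19

Enumerate traces; 4 have nonzero weight after conditioning:
  (Z=0, Y=0, X=3) weight 1/25
  (Z=0, Y=1, X=2) weight 4/75
  (Z=1, Y=0, X=3) weight 3/25
  (Z=1, Y=1, X=2) weight 1/25
Group by Y:
  weight(Y=0) = 4/25
  weight(Y=1) = 7/75
Total weight = 4/25 + 7/75 = 19/75
P(Y=0 | obs) = 4/25 / 19/75 = 12/19
P(Y=1 | obs) = 7/75 / 19/75 = 7/19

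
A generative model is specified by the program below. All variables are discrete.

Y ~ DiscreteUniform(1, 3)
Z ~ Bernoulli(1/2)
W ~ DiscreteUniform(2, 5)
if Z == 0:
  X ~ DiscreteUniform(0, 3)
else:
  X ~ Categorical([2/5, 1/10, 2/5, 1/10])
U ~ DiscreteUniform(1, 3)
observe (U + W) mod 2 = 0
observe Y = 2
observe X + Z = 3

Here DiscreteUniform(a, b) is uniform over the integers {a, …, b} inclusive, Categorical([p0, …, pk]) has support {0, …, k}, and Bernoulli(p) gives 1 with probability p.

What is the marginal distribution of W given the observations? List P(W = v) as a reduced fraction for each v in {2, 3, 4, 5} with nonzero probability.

P(W=2) = 1/6, P(W=3) = 1/3, P(W=4) = 1/6, P(W=5) = 1/3

Enumerate traces; 12 have nonzero weight after conditioning:
  (Y=2, Z=0, W=2, X=3, U=2) weight 1/288
  (Y=2, Z=0, W=3, X=3, U=1) weight 1/288
  (Y=2, Z=0, W=3, X=3, U=3) weight 1/288
  (Y=2, Z=0, W=4, X=3, U=2) weight 1/288
  (Y=2, Z=0, W=5, X=3, U=1) weight 1/288
  (Y=2, Z=0, W=5, X=3, U=3) weight 1/288
  (Y=2, Z=1, W=2, X=2, U=2) weight 1/180
  (Y=2, Z=1, W=3, X=2, U=1) weight 1/180
  … 4 more
Group by W:
  weight(W=2) = 13/1440
  weight(W=3) = 13/720
  weight(W=4) = 13/1440
  weight(W=5) = 13/720
Total weight = 13/1440 + 13/720 + 13/1440 + 13/720 = 13/240
P(W=2 | obs) = 13/1440 / 13/240 = 1/6
P(W=3 | obs) = 13/720 / 13/240 = 1/3
P(W=4 | obs) = 13/1440 / 13/240 = 1/6
P(W=5 | obs) = 13/720 / 13/240 = 1/3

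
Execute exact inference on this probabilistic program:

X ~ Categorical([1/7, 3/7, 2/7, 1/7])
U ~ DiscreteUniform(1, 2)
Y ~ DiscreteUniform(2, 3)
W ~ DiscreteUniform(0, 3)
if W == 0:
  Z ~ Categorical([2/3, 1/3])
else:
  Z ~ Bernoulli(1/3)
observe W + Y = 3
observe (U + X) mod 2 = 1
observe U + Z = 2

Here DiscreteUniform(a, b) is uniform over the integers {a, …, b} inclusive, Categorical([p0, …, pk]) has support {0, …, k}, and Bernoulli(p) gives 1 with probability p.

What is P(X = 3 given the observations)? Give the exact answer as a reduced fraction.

P(X = 3 | obs) = 2/11

Enumerate traces; 8 have nonzero weight after conditioning:
  (X=0, U=1, Y=2, W=1, Z=1) weight 1/336
  (X=0, U=1, Y=3, W=0, Z=1) weight 1/336
  (X=1, U=2, Y=2, W=1, Z=0) weight 1/56
  (X=1, U=2, Y=3, W=0, Z=0) weight 1/56
  (X=2, U=1, Y=2, W=1, Z=1) weight 1/168
  (X=2, U=1, Y=3, W=0, Z=1) weight 1/168
  (X=3, U=2, Y=2, W=1, Z=0) weight 1/168
  (X=3, U=2, Y=3, W=0, Z=0) weight 1/168
Group by X:
  weight(X=0) = 1/168
  weight(X=1) = 1/28
  weight(X=2) = 1/84
  weight(X=3) = 1/84
Total weight = 1/168 + 1/28 + 1/84 + 1/84 = 11/168
P(X=0 | obs) = 1/168 / 11/168 = 1/11
P(X=1 | obs) = 1/28 / 11/168 = 6/11
P(X=2 | obs) = 1/84 / 11/168 = 2/11
P(X=3 | obs) = 1/84 / 11/168 = 2/11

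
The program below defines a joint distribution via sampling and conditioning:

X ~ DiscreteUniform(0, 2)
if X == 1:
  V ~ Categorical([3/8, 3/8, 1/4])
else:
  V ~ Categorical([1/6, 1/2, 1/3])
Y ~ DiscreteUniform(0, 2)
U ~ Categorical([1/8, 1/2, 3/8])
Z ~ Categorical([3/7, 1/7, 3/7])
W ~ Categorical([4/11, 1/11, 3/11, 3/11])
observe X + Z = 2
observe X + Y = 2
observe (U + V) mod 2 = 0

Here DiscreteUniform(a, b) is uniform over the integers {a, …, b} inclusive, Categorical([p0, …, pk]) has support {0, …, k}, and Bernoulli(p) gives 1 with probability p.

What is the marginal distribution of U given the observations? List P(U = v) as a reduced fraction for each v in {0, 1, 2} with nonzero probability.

P(U=0) = 29/224, P(U=1) = 27/56, P(U=2) = 87/224

Enumerate traces; 60 have nonzero weight after conditioning:
  (X=0, V=0, Y=2, U=0, Z=2, W=0) weight 1/2772
  (X=0, V=0, Y=2, U=0, Z=2, W=1) weight 1/11088
  (X=0, V=0, Y=2, U=0, Z=2, W=2) weight 1/3696
  (X=0, V=0, Y=2, U=0, Z=2, W=3) weight 1/3696
  (X=0, V=0, Y=2, U=2, Z=2, W=0) weight 1/924
  (X=0, V=0, Y=2, U=2, Z=2, W=1) weight 1/3696
  (X=0, V=0, Y=2, U=2, Z=2, W=2) weight 1/1232
  (X=0, V=0, Y=2, U=2, Z=2, W=3) weight 1/1232
  (X=0, V=1, Y=2, U=1, Z=2, W=0) weight 1/231
  … 51 more
Group by U:
  weight(U=0) = 29/4032
  weight(U=1) = 3/112
  weight(U=2) = 29/1344
Total weight = 29/4032 + 3/112 + 29/1344 = 1/18
P(U=0 | obs) = 29/4032 / 1/18 = 29/224
P(U=1 | obs) = 3/112 / 1/18 = 27/56
P(U=2 | obs) = 29/1344 / 1/18 = 87/224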